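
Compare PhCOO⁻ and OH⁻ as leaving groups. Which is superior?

PhCOO⁻

PhCOO⁻ is the better leaving group.
pKₐ(C₆H₅COOH) ≈ 4.2 versus pKₐ(H₂O) ≈ 15.7: PhCOO⁻ is the much weaker base.
Aryl carboxylate.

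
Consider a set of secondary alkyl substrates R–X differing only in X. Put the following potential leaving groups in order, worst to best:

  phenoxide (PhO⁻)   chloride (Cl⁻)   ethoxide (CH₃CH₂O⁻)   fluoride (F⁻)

ethoxide (CH₃CH₂O⁻) < phenoxide (PhO⁻) < fluoride (F⁻) < chloride (Cl⁻)

chloride (Cl⁻): pKₐ(HCl) ≈ -7 — moderately weak base
fluoride (F⁻): pKₐ(HF) ≈ 3.2 — small and strongly basic; the poor halide leaving group
phenoxide (PhO⁻): pKₐ(C₆H₅OH (phenol)) ≈ 10
ethoxide (CH₃CH₂O⁻): pKₐ(CH₃CH₂OH) ≈ 16 — strong base; alkoxides do not leave unassisted
Listed from poorest to best leaving group as asked.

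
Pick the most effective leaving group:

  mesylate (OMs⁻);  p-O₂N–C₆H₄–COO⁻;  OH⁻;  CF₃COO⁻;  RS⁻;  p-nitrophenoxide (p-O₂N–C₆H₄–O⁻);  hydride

A good leaving group is a weak base: the lower the pKₐ of its conjugate acid, the more readily it departs.
mesylate (OMs⁻): pKₐ(CH₃SO₃H (MsOH)) ≈ -1.9
CF₃COO⁻: pKₐ(CF₃COOH) ≈ 0.2
p-O₂N–C₆H₄–COO⁻: pKₐ(p-nitrobenzoic acid) ≈ 3.4
p-nitrophenoxide (p-O₂N–C₆H₄–O⁻): pKₐ(p-nitrophenol) ≈ 7.2
RS⁻: pKₐ(RSH (a thiol)) ≈ 10.5
OH⁻: pKₐ(H₂O) ≈ 15.7
hydride: pKₐ(H₂) ≈ 36

mesylate (OMs⁻)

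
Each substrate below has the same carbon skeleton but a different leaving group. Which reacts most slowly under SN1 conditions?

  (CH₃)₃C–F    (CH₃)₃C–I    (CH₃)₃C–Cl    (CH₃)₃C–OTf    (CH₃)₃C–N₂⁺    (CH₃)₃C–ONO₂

(CH₃)₃C–F

The skeletons are identical, so relative rate is governed entirely by leaving-group ability.
The more stable X⁻ (or X) is on its own — i.e. the weaker a base it is — the better a leaving group it makes.
(CH₃)₃C–N₂⁺ loses N₂: no meaningful conjugate acid; N₂ departs as an exceptionally stable neutral molecule
(CH₃)₃C–OTf loses OTf⁻: pKₐ(CF₃SO₃H (triflic acid)) ≈ -14
(CH₃)₃C–I loses I⁻: pKₐ(HI) ≈ -10
(CH₃)₃C–Cl loses Cl⁻: pKₐ(HCl) ≈ -7
(CH₃)₃C–ONO₂ loses NO₃⁻: pKₐ(HNO₃) ≈ -1.3
(CH₃)₃C–F loses F⁻: pKₐ(HF) ≈ 3.2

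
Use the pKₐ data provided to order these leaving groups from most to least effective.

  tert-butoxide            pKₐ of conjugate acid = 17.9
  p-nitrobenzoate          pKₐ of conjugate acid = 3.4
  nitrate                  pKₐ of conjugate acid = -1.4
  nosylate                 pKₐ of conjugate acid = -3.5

Lower conjugate-acid pKₐ ⇒ weaker base ⇒ better leaving group.
Sorting by the given values: nosylate (-3.5), nitrate (-1.4), p-nitrobenzoate (3.4), tert-butoxide (17.9).

nosylate > nitrate > p-nitrobenzoate > tert-butoxide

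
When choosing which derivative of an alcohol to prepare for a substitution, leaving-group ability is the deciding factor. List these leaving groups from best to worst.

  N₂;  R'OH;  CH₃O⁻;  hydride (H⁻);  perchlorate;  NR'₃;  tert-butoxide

Rank by basicity of the departing species: weakest base leaves most easily.
N₂: no meaningful conjugate acid; N₂ departs as an exceptionally stable neutral molecule
perchlorate: pKₐ(HClO₄) ≈ -10
R'OH: pKₐ(R'OH₂⁺) ≈ -2.4
NR'₃: pKₐ(R'₃NH⁺) ≈ 10.7
CH₃O⁻: pKₐ(CH₃OH) ≈ 15.5
tert-butoxide: pKₐ(t-BuOH) ≈ 18
hydride (H⁻): pKₐ(H₂) ≈ 36

N₂ > perchlorate > R'OH > NR'₃ > CH₃O⁻ > tert-butoxide > hydride (H⁻)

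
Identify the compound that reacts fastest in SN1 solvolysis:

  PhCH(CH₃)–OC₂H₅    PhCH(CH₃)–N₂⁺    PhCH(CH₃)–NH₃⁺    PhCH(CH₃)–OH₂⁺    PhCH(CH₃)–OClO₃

PhCH(CH₃)–N₂⁺

Same R in every case — rank the leaving groups.
Rank by basicity of the departing species: weakest base leaves most easily.
PhCH(CH₃)–N₂⁺ loses N₂: no meaningful conjugate acid; N₂ departs as an exceptionally stable neutral molecule
PhCH(CH₃)–OClO₃ loses ClO₄⁻: pKₐ(HClO₄) ≈ -10
PhCH(CH₃)–OH₂⁺ loses H₂O: pKₐ(H₃O⁺) ≈ -1.7
PhCH(CH₃)–NH₃⁺ loses NH₃: pKₐ(NH₄⁺) ≈ 9.2
PhCH(CH₃)–OC₂H₅ loses CH₃CH₂O⁻: pKₐ(CH₃CH₂OH) ≈ 16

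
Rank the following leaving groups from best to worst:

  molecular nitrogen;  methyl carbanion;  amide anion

molecular nitrogen > amide anion > methyl carbanion

The more stable X⁻ (or X) is on its own — i.e. the weaker a base it is — the better a leaving group it makes.
molecular nitrogen: no meaningful conjugate acid; N₂ departs as an exceptionally stable neutral molecule
amide anion: pKₐ(NH₃) ≈ 38 — extremely strong base; never a leaving group
methyl carbanion: pKₐ(CH₄) ≈ 48 — unstabilised carbanion; the worst conceivable leaving group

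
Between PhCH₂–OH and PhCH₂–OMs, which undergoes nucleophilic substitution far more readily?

From PhCH₂–OH the departing group would be OH⁻ (pKₐ(H₂O) ≈ 15.7). Strong base; essentially never leaves without prior activation.
From PhCH₂–OMs the leaving group is OMs⁻ (pKₐ(CH₃SO₃H (MsOH)) ≈ -1.9). Resonance-delocalised alkanesulfonate.
(In practice PhCH₂–OMs is made from PhCH₂–OH by treatment with MsCl / Et₃N, converting the hydroxyl into a mesylate.)

PhCH₂–OMs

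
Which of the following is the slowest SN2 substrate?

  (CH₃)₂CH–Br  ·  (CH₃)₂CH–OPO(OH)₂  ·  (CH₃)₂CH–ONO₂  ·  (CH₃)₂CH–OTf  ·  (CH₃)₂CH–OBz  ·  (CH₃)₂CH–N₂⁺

(CH₃)₂CH–OBz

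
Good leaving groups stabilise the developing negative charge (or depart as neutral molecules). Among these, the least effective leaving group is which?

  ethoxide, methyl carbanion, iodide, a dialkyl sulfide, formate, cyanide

A good leaving group is a weak base: the lower the pKₐ of its conjugate acid, the more readily it departs.
iodide: pKₐ(HI) ≈ -10
a dialkyl sulfide: pKₐ(R'₂SH⁺) ≈ -7
formate: pKₐ(HCOOH) ≈ 3.8
cyanide: pKₐ(HCN) ≈ 9.2
ethoxide: pKₐ(CH₃CH₂OH) ≈ 16
methyl carbanion: pKₐ(CH₄) ≈ 48

methyl carbanion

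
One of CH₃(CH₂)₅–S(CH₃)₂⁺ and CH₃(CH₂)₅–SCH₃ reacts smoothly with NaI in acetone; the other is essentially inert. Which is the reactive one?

From CH₃(CH₂)₅–SCH₃ the departing group would be RS⁻ (pKₐ(RSH (a thiol)) ≈ 10.5). Moderately basic; rarely leaves without activation.
From CH₃(CH₂)₅–S(CH₃)₂⁺ the leaving group is SR'₂ (pKₐ(R'₂SH⁺) ≈ -7). Neutral; leaves from a sulfonium salt (R–SR'₂⁺).
(In practice CH₃(CH₂)₅–S(CH₃)₂⁺ is made from CH₃(CH₂)₅–SCH₃ by S-methylation with CH₃I, allowing neutral dimethyl sulfide, rather than methanethiolate, to depart.)

CH₃(CH₂)₅–S(CH₃)₂⁺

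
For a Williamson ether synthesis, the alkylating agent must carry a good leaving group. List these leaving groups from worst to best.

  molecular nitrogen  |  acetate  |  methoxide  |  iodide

molecular nitrogen: no meaningful conjugate acid; N₂ departs as an exceptionally stable neutral molecule
iodide: pKₐ(HI) ≈ -10
acetate: pKₐ(CH₃COOH) ≈ 4.8
methoxide: pKₐ(CH₃OH) ≈ 15.5
Listed from poorest to best leaving group as asked.

methoxide < acetate < iodide < molecular nitrogen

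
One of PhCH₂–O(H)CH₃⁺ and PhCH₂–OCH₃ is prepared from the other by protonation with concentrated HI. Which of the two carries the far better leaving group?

PhCH₂–O(H)CH₃⁺

From PhCH₂–OCH₃ the departing group would be CH₃O⁻ (pKₐ(CH₃OH) ≈ 15.5). Strong base; alkoxides do not leave unassisted.
From PhCH₂–O(H)CH₃⁺ the leaving group is R'OH (pKₐ(R'OH₂⁺) ≈ -2.4). Neutral; leaves from a protonated ether (an oxonium ion, R–O(H)R'⁺).
Protonation with concentrated HI works by allowing neutral methanol, rather than methoxide, to depart, making PhCH₂–O(H)CH₃⁺ enormously more reactive.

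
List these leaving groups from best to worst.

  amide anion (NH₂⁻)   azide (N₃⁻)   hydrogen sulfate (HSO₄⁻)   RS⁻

hydrogen sulfate (HSO₄⁻) > azide (N₃⁻) > RS⁻ > amide anion (NH₂⁻)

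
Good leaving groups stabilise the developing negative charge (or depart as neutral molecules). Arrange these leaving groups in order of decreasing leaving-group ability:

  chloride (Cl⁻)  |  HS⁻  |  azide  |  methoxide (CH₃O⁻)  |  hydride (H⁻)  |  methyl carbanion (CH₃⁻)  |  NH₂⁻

Rank by basicity of the departing species: weakest base leaves most easily.
chloride (Cl⁻): pKₐ(HCl) ≈ -7 — moderately weak base
azide: pKₐ(HN₃) ≈ 4.7 — linear, resonance-stabilised
HS⁻: pKₐ(H₂S) ≈ 7
methoxide (CH₃O⁻): pKₐ(CH₃OH) ≈ 15.5
hydride (H⁻): pKₐ(H₂) ≈ 36 — extremely strong base; leaves only in special hydride-transfer contexts
NH₂⁻: pKₐ(NH₃) ≈ 38
methyl carbanion (CH₃⁻): pKₐ(CH₄) ≈ 48 — unstabilised carbanion; the worst conceivable leaving group

chloride (Cl⁻) > azide > HS⁻ > methoxide (CH₃O⁻) > hydride (H⁻) > NH₂⁻ > methyl carbanion (CH₃⁻)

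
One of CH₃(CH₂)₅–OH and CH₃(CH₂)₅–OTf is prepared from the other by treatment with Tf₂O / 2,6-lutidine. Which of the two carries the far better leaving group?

From CH₃(CH₂)₅–OH the departing group would be OH⁻ (pKₐ(H₂O) ≈ 15.7). Strong base; essentially never leaves without prior activation.
From CH₃(CH₂)₅–OTf the leaving group is OTf⁻ (pKₐ(CF₃SO₃H (triflic acid)) ≈ -14). Charge spread over three oxygens and a CF₃ group; the premier leaving group in synthesis.
Treatment with Tf₂O / 2,6-lutidine works by converting the hydroxyl into a triflate, making CH₃(CH₂)₅–OTf enormously more reactive.

CH₃(CH₂)₅–OTf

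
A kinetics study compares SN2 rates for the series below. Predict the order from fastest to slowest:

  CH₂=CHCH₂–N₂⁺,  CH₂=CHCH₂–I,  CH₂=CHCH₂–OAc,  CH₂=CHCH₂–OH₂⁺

CH₂=CHCH₂–N₂⁺ > CH₂=CHCH₂–I > CH₂=CHCH₂–OH₂⁺ > CH₂=CHCH₂–OAc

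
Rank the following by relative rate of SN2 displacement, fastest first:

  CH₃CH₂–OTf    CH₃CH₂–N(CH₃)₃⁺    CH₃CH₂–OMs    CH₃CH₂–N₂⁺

Same R in every case — rank the leaving groups.
The more stable X⁻ (or X) is on its own — i.e. the weaker a base it is — the better a leaving group it makes.
CH₃CH₂–N₂⁺ loses N₂: no meaningful conjugate acid; N₂ departs as an exceptionally stable neutral molecule
CH₃CH₂–OTf loses OTf⁻: pKₐ(CF₃SO₃H (triflic acid)) ≈ -14
CH₃CH₂–OMs loses OMs⁻: pKₐ(CH₃SO₃H (MsOH)) ≈ -1.9
CH₃CH₂–N(CH₃)₃⁺ loses NR'₃: pKₐ(R'₃NH⁺) ≈ 10.7

CH₃CH₂–N₂⁺ > CH₃CH₂–OTf > CH₃CH₂–OMs > CH₃CH₂–N(CH₃)₃⁺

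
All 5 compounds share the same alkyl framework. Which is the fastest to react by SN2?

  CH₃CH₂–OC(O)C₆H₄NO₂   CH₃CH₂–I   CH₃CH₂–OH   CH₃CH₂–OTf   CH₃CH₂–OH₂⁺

CH₃CH₂–OTf

The skeletons are identical, so relative rate is governed entirely by leaving-group ability.
Leaving-group ability tracks the stability of the departed species; conjugate-acid pKₐ is the usual yardstick (lower pKₐ → better LG).
CH₃CH₂–OTf loses OTf⁻: pKₐ(CF₃SO₃H (triflic acid)) ≈ -14
CH₃CH₂–I loses I⁻: pKₐ(HI) ≈ -10
CH₃CH₂–OH₂⁺ loses H₂O: pKₐ(H₃O⁺) ≈ -1.7
CH₃CH₂–OC(O)C₆H₄NO₂ loses p-O₂N–C₆H₄–COO⁻: pKₐ(p-nitrobenzoic acid) ≈ 3.4
CH₃CH₂–OH loses OH⁻: pKₐ(H₂O) ≈ 15.7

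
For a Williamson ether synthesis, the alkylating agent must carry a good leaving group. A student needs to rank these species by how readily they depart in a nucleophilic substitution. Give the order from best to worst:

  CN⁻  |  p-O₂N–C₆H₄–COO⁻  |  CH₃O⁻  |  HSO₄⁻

The more stable X⁻ (or X) is on its own — i.e. the weaker a base it is — the better a leaving group it makes.
HSO₄⁻: pKₐ(H₂SO₄) ≈ -3
p-O₂N–C₆H₄–COO⁻: pKₐ(p-nitrobenzoic acid) ≈ 3.4
CN⁻: pKₐ(HCN) ≈ 9.2
CH₃O⁻: pKₐ(CH₃OH) ≈ 15.5

HSO₄⁻ > p-O₂N–C₆H₄–COO⁻ > CN⁻ > CH₃O⁻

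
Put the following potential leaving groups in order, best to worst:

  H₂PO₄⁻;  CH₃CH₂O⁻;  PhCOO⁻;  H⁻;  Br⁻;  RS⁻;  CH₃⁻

Leaving-group ability tracks the stability of the departed species; conjugate-acid pKₐ is the usual yardstick (lower pKₐ → better LG).
Br⁻: pKₐ(HBr) ≈ -9
H₂PO₄⁻: pKₐ(H₃PO₄) ≈ 2.1
PhCOO⁻: pKₐ(C₆H₅COOH) ≈ 4.2 — aryl carboxylate
RS⁻: pKₐ(RSH (a thiol)) ≈ 10.5 — moderately basic; rarely leaves without activation
CH₃CH₂O⁻: pKₐ(CH₃CH₂OH) ≈ 16 — strong base; alkoxides do not leave unassisted
H⁻: pKₐ(H₂) ≈ 36
CH₃⁻: pKₐ(CH₄) ≈ 48 — unstabilised carbanion; the worst conceivable leaving group

Br⁻ > H₂PO₄⁻ > PhCOO⁻ > RS⁻ > CH₃CH₂O⁻ > H⁻ > CH₃⁻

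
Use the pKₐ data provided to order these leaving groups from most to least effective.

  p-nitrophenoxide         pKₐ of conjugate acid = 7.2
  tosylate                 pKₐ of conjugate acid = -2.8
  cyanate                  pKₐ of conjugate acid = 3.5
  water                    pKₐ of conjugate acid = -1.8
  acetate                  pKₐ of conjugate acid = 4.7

Lower conjugate-acid pKₐ ⇒ weaker base ⇒ better leaving group.
Sorting by the given values: tosylate (-2.8), water (-1.8), cyanate (3.5), acetate (4.7), p-nitrophenoxide (7.2).

tosylate > water > cyanate > acetate > p-nitrophenoxide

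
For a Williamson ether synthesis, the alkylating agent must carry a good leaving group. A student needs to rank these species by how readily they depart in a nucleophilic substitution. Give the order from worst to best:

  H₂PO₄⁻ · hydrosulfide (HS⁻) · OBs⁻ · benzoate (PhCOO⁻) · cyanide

Leaving-group ability tracks the stability of the departed species; conjugate-acid pKₐ is the usual yardstick (lower pKₐ → better LG).
OBs⁻: pKₐ(p-BrC₆H₄SO₃H) ≈ -2.8 — arenesulfonate with a p-bromo substituent
H₂PO₄⁻: pKₐ(H₃PO₄) ≈ 2.1 — moderate base; biological leaving group after further activation
benzoate (PhCOO⁻): pKₐ(C₆H₅COOH) ≈ 4.2
hydrosulfide (HS⁻): pKₐ(H₂S) ≈ 7
cyanide: pKₐ(HCN) ≈ 9.2
Reversing gives the worst-to-best order requested.

cyanide < hydrosulfide (HS⁻) < benzoate (PhCOO⁻) < H₂PO₄⁻ < OBs⁻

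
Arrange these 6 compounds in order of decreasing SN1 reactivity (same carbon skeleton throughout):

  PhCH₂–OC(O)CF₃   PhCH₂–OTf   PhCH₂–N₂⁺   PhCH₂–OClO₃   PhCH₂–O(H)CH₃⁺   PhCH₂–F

PhCH₂–N₂⁺ > PhCH₂–OTf > PhCH₂–OClO₃ > PhCH₂–O(H)CH₃⁺ > PhCH₂–OC(O)CF₃ > PhCH₂–F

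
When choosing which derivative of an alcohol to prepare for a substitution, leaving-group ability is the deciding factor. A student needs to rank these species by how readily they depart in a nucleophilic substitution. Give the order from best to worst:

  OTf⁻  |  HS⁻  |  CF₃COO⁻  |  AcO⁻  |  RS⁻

OTf⁻ > CF₃COO⁻ > AcO⁻ > HS⁻ > RS⁻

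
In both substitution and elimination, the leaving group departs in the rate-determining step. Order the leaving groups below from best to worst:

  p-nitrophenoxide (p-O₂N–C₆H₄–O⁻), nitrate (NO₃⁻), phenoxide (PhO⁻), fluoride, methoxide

nitrate (NO₃⁻) > fluoride > p-nitrophenoxide (p-O₂N–C₆H₄–O⁻) > phenoxide (PhO⁻) > methoxide

Leaving-group ability tracks the stability of the departed species; conjugate-acid pKₐ is the usual yardstick (lower pKₐ → better LG).
nitrate (NO₃⁻): pKₐ(HNO₃) ≈ -1.3
fluoride: pKₐ(HF) ≈ 3.2
p-nitrophenoxide (p-O₂N–C₆H₄–O⁻): pKₐ(p-nitrophenol) ≈ 7.2
phenoxide (PhO⁻): pKₐ(C₆H₅OH (phenol)) ≈ 10
methoxide: pKₐ(CH₃OH) ≈ 15.5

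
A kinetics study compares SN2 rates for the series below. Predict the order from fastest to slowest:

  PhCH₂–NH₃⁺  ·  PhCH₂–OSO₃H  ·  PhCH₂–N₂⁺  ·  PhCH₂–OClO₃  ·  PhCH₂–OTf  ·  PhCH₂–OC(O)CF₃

PhCH₂–N₂⁺ > PhCH₂–OTf > PhCH₂–OClO₃ > PhCH₂–OSO₃H > PhCH₂–OC(O)CF₃ > PhCH₂–NH₃⁺

The skeletons are identical, so relative rate is governed entirely by leaving-group ability.
Rank by basicity of the departing species: weakest base leaves most easily.
PhCH₂–N₂⁺ loses N₂: no meaningful conjugate acid; N₂ departs as an exceptionally stable neutral molecule
PhCH₂–OTf loses OTf⁻: pKₐ(CF₃SO₃H (triflic acid)) ≈ -14
PhCH₂–OClO₃ loses ClO₄⁻: pKₐ(HClO₄) ≈ -10
PhCH₂–OSO₃H loses HSO₄⁻: pKₐ(H₂SO₄) ≈ -3
PhCH₂–OC(O)CF₃ loses CF₃COO⁻: pKₐ(CF₃COOH) ≈ 0.2
PhCH₂–NH₃⁺ loses NH₃: pKₐ(NH₄⁺) ≈ 9.2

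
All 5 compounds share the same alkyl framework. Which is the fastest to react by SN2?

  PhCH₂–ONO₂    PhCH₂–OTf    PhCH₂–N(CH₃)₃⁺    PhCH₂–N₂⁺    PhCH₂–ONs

With the same alkyl group throughout, only the leaving group differentiates the rates.
Rank by basicity of the departing species: weakest base leaves most easily.
PhCH₂–N₂⁺ loses N₂: no meaningful conjugate acid; N₂ departs as an exceptionally stable neutral molecule
PhCH₂–OTf loses OTf⁻: pKₐ(CF₃SO₃H (triflic acid)) ≈ -14
PhCH₂–ONs loses ONs⁻: pKₐ(p-O₂NC₆H₄SO₃H) ≈ -3.5
PhCH₂–ONO₂ loses NO₃⁻: pKₐ(HNO₃) ≈ -1.3
PhCH₂–N(CH₃)₃⁺ loses NR'₃: pKₐ(R'₃NH⁺) ≈ 10.7

PhCH₂–N₂⁺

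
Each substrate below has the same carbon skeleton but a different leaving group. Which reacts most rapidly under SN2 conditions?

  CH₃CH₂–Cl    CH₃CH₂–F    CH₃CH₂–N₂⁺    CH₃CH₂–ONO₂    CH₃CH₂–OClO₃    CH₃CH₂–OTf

CH₃CH₂–N₂⁺

Same R in every case — rank the leaving groups.
A good leaving group is a weak base: the lower the pKₐ of its conjugate acid, the more readily it departs.
CH₃CH₂–N₂⁺ loses N₂: no meaningful conjugate acid; N₂ departs as an exceptionally stable neutral molecule
CH₃CH₂–OTf loses OTf⁻: pKₐ(CF₃SO₃H (triflic acid)) ≈ -14
CH₃CH₂–OClO₃ loses ClO₄⁻: pKₐ(HClO₄) ≈ -10
CH₃CH₂–Cl loses Cl⁻: pKₐ(HCl) ≈ -7
CH₃CH₂–ONO₂ loses NO₃⁻: pKₐ(HNO₃) ≈ -1.3
CH₃CH₂–F loses F⁻: pKₐ(HF) ≈ 3.2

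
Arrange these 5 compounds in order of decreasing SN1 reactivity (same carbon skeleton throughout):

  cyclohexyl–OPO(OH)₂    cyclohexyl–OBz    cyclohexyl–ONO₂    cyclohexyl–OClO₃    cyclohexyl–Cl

cyclohexyl–OClO₃ > cyclohexyl–Cl > cyclohexyl–ONO₂ > cyclohexyl–OPO(OH)₂ > cyclohexyl–OBz

Same R in every case — rank the leaving groups.
The more stable X⁻ (or X) is on its own — i.e. the weaker a base it is — the better a leaving group it makes.
cyclohexyl–OClO₃ loses ClO₄⁻: pKₐ(HClO₄) ≈ -10
cyclohexyl–Cl loses Cl⁻: pKₐ(HCl) ≈ -7
cyclohexyl–ONO₂ loses NO₃⁻: pKₐ(HNO₃) ≈ -1.3
cyclohexyl–OPO(OH)₂ loses H₂PO₄⁻: pKₐ(H₃PO₄) ≈ 2.1
cyclohexyl–OBz loses PhCOO⁻: pKₐ(C₆H₅COOH) ≈ 4.2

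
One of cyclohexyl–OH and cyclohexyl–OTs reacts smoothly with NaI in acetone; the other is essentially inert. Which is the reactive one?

From cyclohexyl–OH the departing group would be OH⁻ (pKₐ(H₂O) ≈ 15.7). Strong base; essentially never leaves without prior activation.
From cyclohexyl–OTs the leaving group is OTs⁻ (pKₐ(p-CH₃C₆H₄SO₃H (TsOH)) ≈ -2.8). Resonance-delocalised arenesulfonate.
(In practice cyclohexyl–OTs is made from cyclohexyl–OH by treatment with TsCl / pyridine, converting the hydroxyl into a tosylate.)

cyclohexyl–OTs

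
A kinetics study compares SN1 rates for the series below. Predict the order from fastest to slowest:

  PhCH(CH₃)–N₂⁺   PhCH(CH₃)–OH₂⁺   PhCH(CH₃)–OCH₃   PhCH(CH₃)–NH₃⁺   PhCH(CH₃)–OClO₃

PhCH(CH₃)–N₂⁺ > PhCH(CH₃)–OClO₃ > PhCH(CH₃)–OH₂⁺ > PhCH(CH₃)–NH₃⁺ > PhCH(CH₃)–OCH₃

With the same alkyl group throughout, only the leaving group differentiates the rates.
The more stable X⁻ (or X) is on its own — i.e. the weaker a base it is — the better a leaving group it makes.
PhCH(CH₃)–N₂⁺ loses N₂: no meaningful conjugate acid; N₂ departs as an exceptionally stable neutral molecule
PhCH(CH₃)–OClO₃ loses ClO₄⁻: pKₐ(HClO₄) ≈ -10
PhCH(CH₃)–OH₂⁺ loses H₂O: pKₐ(H₃O⁺) ≈ -1.7
PhCH(CH₃)–NH₃⁺ loses NH₃: pKₐ(NH₄⁺) ≈ 9.2
PhCH(CH₃)–OCH₃ loses CH₃O⁻: pKₐ(CH₃OH) ≈ 15.5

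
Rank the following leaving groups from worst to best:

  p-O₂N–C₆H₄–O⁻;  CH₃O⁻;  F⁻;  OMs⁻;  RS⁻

Rank by basicity of the departing species: weakest base leaves most easily.
OMs⁻: pKₐ(CH₃SO₃H (MsOH)) ≈ -1.9
F⁻: pKₐ(HF) ≈ 3.2 — small and strongly basic; the poor halide leaving group
p-O₂N–C₆H₄–O⁻: pKₐ(p-nitrophenol) ≈ 7.2
RS⁻: pKₐ(RSH (a thiol)) ≈ 10.5 — moderately basic; rarely leaves without activation
CH₃O⁻: pKₐ(CH₃OH) ≈ 15.5
Listed from poorest to best leaving group as asked.

CH₃O⁻ < RS⁻ < p-O₂N–C₆H₄–O⁻ < F⁻ < OMs⁻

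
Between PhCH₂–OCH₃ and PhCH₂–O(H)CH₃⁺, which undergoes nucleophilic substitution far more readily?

From PhCH₂–OCH₃ the departing group would be CH₃O⁻ (pKₐ(CH₃OH) ≈ 15.5). Strong base; alkoxides do not leave unassisted.
From PhCH₂–O(H)CH₃⁺ the leaving group is R'OH (pKₐ(R'OH₂⁺) ≈ -2.4). Neutral; leaves from a protonated ether (an oxonium ion, R–O(H)R'⁺).
(In practice PhCH₂–O(H)CH₃⁺ is made from PhCH₂–OCH₃ by protonation with concentrated HI, allowing neutral methanol, rather than methoxide, to depart.)

PhCH₂–O(H)CH₃⁺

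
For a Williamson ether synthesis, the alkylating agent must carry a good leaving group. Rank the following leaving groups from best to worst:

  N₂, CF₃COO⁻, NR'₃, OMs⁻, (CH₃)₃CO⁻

Rank by basicity of the departing species: weakest base leaves most easily.
N₂: no meaningful conjugate acid; N₂ departs as an exceptionally stable neutral molecule
OMs⁻: pKₐ(CH₃SO₃H (MsOH)) ≈ -1.9
CF₃COO⁻: pKₐ(CF₃COOH) ≈ 0.2
NR'₃: pKₐ(R'₃NH⁺) ≈ 10.7
(CH₃)₃CO⁻: pKₐ(t-BuOH) ≈ 18

N₂ > OMs⁻ > CF₃COO⁻ > NR'₃ > (CH₃)₃CO⁻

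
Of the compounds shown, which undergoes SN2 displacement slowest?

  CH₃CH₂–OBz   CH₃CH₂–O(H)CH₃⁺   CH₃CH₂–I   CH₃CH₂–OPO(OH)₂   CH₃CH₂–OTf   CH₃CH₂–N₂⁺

CH₃CH₂–OBz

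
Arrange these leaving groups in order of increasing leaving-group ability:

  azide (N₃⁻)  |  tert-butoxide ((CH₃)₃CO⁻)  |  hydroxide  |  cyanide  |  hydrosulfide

tert-butoxide ((CH₃)₃CO⁻) < hydroxide < cyanide < hydrosulfide < azide (N₃⁻)

Leaving-group ability tracks the stability of the departed species; conjugate-acid pKₐ is the usual yardstick (lower pKₐ → better LG).
azide (N₃⁻): pKₐ(HN₃) ≈ 4.7
hydrosulfide: pKₐ(H₂S) ≈ 7
cyanide: pKₐ(HCN) ≈ 9.2
hydroxide: pKₐ(H₂O) ≈ 15.7
tert-butoxide ((CH₃)₃CO⁻): pKₐ(t-BuOH) ≈ 18
The question asks for worst first, so the sequence is read in increasing leaving-group ability.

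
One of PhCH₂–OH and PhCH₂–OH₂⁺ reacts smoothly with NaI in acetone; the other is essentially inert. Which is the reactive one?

From PhCH₂–OH the departing group would be OH⁻ (pKₐ(H₂O) ≈ 15.7). Strong base; essentially never leaves without prior activation.
From PhCH₂–OH₂⁺ the leaving group is H₂O (pKₐ(H₃O⁺) ≈ -1.7). Neutral; leaves from a protonated alcohol (R–OH₂⁺).
(In practice PhCH₂–OH₂⁺ is made from PhCH₂–OH by protonation with strong acid, converting the leaving group from hydroxide to neutral water.)

PhCH₂–OH₂⁺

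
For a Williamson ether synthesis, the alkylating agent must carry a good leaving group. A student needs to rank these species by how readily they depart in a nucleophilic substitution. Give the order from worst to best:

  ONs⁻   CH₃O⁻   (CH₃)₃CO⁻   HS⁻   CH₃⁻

CH₃⁻ < (CH₃)₃CO⁻ < CH₃O⁻ < HS⁻ < ONs⁻

Leaving-group ability tracks the stability of the departed species; conjugate-acid pKₐ is the usual yardstick (lower pKₐ → better LG).
ONs⁻: pKₐ(p-O₂NC₆H₄SO₃H) ≈ -3.5 — p-nitro group further stabilises the sulfonate
HS⁻: pKₐ(H₂S) ≈ 7 — larger and more polarisable than the oxygen analogue
CH₃O⁻: pKₐ(CH₃OH) ≈ 15.5 — strong base; alkoxides do not leave unassisted
(CH₃)₃CO⁻: pKₐ(t-BuOH) ≈ 18 — bulky, strongly basic alkoxide
CH₃⁻: pKₐ(CH₄) ≈ 48 — unstabilised carbanion; the worst conceivable leaving group
Listed from poorest to best leaving group as asked.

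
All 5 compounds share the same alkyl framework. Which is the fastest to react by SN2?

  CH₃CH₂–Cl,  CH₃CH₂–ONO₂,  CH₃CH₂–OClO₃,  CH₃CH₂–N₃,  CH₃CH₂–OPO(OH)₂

CH₃CH₂–OClO₃

With the same alkyl group throughout, only the leaving group differentiates the rates.
Leaving-group ability tracks the stability of the departed species; conjugate-acid pKₐ is the usual yardstick (lower pKₐ → better LG).
CH₃CH₂–OClO₃ loses ClO₄⁻: pKₐ(HClO₄) ≈ -10
CH₃CH₂–Cl loses Cl⁻: pKₐ(HCl) ≈ -7
CH₃CH₂–ONO₂ loses NO₃⁻: pKₐ(HNO₃) ≈ -1.3
CH₃CH₂–OPO(OH)₂ loses H₂PO₄⁻: pKₐ(H₃PO₄) ≈ 2.1
CH₃CH₂–N₃ loses N₃⁻: pKₐ(HN₃) ≈ 4.7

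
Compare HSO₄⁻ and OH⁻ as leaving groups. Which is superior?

HSO₄⁻ is the better leaving group.
pKₐ(H₂SO₄) ≈ -3 versus pKₐ(H₂O) ≈ 15.7: HSO₄⁻ is the much weaker base.
Conjugate base of a strong mineral acid.

HSO₄⁻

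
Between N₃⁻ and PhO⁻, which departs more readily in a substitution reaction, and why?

N₃⁻

N₃⁻ is the better leaving group.
pKₐ(HN₃) ≈ 4.7 versus pKₐ(C₆H₅OH (phenol)) ≈ 10: N₃⁻ is the much weaker base.
Linear, resonance-stabilised.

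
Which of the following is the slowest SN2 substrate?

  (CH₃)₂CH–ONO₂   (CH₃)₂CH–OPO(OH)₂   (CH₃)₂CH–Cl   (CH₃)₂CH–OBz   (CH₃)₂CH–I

Identical carbon frameworks mean the comparison reduces to leaving-group quality.
A good leaving group is a weak base: the lower the pKₐ of its conjugate acid, the more readily it departs.
(CH₃)₂CH–I loses I⁻: pKₐ(HI) ≈ -10
(CH₃)₂CH–Cl loses Cl⁻: pKₐ(HCl) ≈ -7
(CH₃)₂CH–ONO₂ loses NO₃⁻: pKₐ(HNO₃) ≈ -1.3
(CH₃)₂CH–OPO(OH)₂ loses H₂PO₄⁻: pKₐ(H₃PO₄) ≈ 2.1
(CH₃)₂CH–OBz loses PhCOO⁻: pKₐ(C₆H₅COOH) ≈ 4.2

(CH₃)₂CH–OBz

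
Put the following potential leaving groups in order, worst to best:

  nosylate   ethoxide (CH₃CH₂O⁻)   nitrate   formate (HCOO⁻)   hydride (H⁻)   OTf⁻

hydride (H⁻) < ethoxide (CH₃CH₂O⁻) < formate (HCOO⁻) < nitrate < nosylate < OTf⁻

A good leaving group is a weak base: the lower the pKₐ of its conjugate acid, the more readily it departs.
OTf⁻: pKₐ(CF₃SO₃H (triflic acid)) ≈ -14 — charge spread over three oxygens and a CF₃ group; the premier leaving group in synthesis
nosylate: pKₐ(p-O₂NC₆H₄SO₃H) ≈ -3.5 — p-nitro group further stabilises the sulfonate
nitrate: pKₐ(HNO₃) ≈ -1.3 — resonance-delocalised over three oxygens
formate (HCOO⁻): pKₐ(HCOOH) ≈ 3.8 — resonance-stabilised carboxylate
ethoxide (CH₃CH₂O⁻): pKₐ(CH₃CH₂OH) ≈ 16 — strong base; alkoxides do not leave unassisted
hydride (H⁻): pKₐ(H₂) ≈ 36 — extremely strong base; leaves only in special hydride-transfer contexts
The question asks for worst first, so the sequence is read in increasing leaving-group ability.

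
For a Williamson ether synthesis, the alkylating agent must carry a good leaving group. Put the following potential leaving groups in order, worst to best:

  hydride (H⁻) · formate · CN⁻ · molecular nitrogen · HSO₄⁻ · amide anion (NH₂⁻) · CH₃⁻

CH₃⁻ < amide anion (NH₂⁻) < hydride (H⁻) < CN⁻ < formate < HSO₄⁻ < molecular nitrogen

A good leaving group is a weak base: the lower the pKₐ of its conjugate acid, the more readily it departs.
molecular nitrogen: no meaningful conjugate acid; N₂ departs as an exceptionally stable neutral molecule
HSO₄⁻: pKₐ(H₂SO₄) ≈ -3
formate: pKₐ(HCOOH) ≈ 3.8
CN⁻: pKₐ(HCN) ≈ 9.2
hydride (H⁻): pKₐ(H₂) ≈ 36
amide anion (NH₂⁻): pKₐ(NH₃) ≈ 38
CH₃⁻: pKₐ(CH₄) ≈ 48
Listed from poorest to best leaving group as asked.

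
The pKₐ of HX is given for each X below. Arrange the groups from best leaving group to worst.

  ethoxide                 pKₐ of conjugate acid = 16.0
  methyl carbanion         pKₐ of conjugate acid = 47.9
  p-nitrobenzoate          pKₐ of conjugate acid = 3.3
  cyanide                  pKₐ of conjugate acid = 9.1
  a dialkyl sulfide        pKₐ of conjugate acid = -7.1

Lower conjugate-acid pKₐ ⇒ weaker base ⇒ better leaving group.
Sorting by the given values: a dialkyl sulfide (-7.1), p-nitrobenzoate (3.3), cyanide (9.1), ethoxide (16.0), methyl carbanion (47.9).

a dialkyl sulfide > p-nitrobenzoate > cyanide > ethoxide > methyl carbanion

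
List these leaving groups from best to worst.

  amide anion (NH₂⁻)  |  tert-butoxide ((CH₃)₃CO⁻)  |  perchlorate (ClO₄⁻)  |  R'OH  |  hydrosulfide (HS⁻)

perchlorate (ClO₄⁻) > R'OH > hydrosulfide (HS⁻) > tert-butoxide ((CH₃)₃CO⁻) > amide anion (NH₂⁻)

A good leaving group is a weak base: the lower the pKₐ of its conjugate acid, the more readily it departs.
perchlorate (ClO₄⁻): pKₐ(HClO₄) ≈ -10 — extremely weak base; rarely used for safety reasons
R'OH: pKₐ(R'OH₂⁺) ≈ -2.4
hydrosulfide (HS⁻): pKₐ(H₂S) ≈ 7
tert-butoxide ((CH₃)₃CO⁻): pKₐ(t-BuOH) ≈ 18 — bulky, strongly basic alkoxide
amide anion (NH₂⁻): pKₐ(NH₃) ≈ 38 — extremely strong base; never a leaving group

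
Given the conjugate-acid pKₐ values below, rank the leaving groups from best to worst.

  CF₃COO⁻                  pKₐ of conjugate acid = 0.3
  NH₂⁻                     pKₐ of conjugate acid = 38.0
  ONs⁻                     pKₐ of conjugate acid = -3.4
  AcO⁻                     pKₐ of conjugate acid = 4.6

ONs⁻ > CF₃COO⁻ > AcO⁻ > NH₂⁻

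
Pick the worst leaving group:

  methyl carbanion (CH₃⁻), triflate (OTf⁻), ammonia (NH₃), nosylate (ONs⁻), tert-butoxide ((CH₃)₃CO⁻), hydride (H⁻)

methyl carbanion (CH₃⁻)

triflate (OTf⁻): pKₐ(CF₃SO₃H (triflic acid)) ≈ -14
nosylate (ONs⁻): pKₐ(p-O₂NC₆H₄SO₃H) ≈ -3.5
ammonia (NH₃): pKₐ(NH₄⁺) ≈ 9.2
tert-butoxide ((CH₃)₃CO⁻): pKₐ(t-BuOH) ≈ 18
hydride (H⁻): pKₐ(H₂) ≈ 36
methyl carbanion (CH₃⁻): pKₐ(CH₄) ≈ 48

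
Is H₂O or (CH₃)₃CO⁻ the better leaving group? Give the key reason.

H₂O

H₂O is the better leaving group.
pKₐ(H₃O⁺) ≈ -1.7 versus pKₐ(t-BuOH) ≈ 18: H₂O is the much weaker base.
Neutral; leaves from a protonated alcohol (R–OH₂⁺).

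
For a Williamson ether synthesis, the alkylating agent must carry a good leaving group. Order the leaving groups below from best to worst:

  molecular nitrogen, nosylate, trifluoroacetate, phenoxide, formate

molecular nitrogen > nosylate > trifluoroacetate > formate > phenoxide

molecular nitrogen: no meaningful conjugate acid; N₂ departs as an exceptionally stable neutral molecule
nosylate: pKₐ(p-O₂NC₆H₄SO₃H) ≈ -3.5
trifluoroacetate: pKₐ(CF₃COOH) ≈ 0.2 — strongly electron-withdrawing CF₃ stabilises the carboxylate
formate: pKₐ(HCOOH) ≈ 3.8 — resonance-stabilised carboxylate
phenoxide: pKₐ(C₆H₅OH (phenol)) ≈ 10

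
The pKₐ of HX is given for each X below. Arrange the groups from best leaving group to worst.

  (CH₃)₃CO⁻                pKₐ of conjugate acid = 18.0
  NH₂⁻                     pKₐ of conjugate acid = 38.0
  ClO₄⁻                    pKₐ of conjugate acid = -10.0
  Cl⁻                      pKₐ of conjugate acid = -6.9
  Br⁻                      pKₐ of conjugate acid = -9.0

Lower conjugate-acid pKₐ ⇒ weaker base ⇒ better leaving group.
Sorting by the given values: ClO₄⁻ (-10.0), Br⁻ (-9.0), Cl⁻ (-6.9), (CH₃)₃CO⁻ (18.0), NH₂⁻ (38.0).

ClO₄⁻ > Br⁻ > Cl⁻ > (CH₃)₃CO⁻ > NH₂⁻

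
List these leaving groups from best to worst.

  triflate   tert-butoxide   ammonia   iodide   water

triflate > iodide > water > ammonia > tert-butoxide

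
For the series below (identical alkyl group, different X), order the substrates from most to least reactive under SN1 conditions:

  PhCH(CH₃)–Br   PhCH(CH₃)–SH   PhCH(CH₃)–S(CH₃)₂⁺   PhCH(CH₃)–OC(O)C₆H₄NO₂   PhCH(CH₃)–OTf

PhCH(CH₃)–OTf > PhCH(CH₃)–Br > PhCH(CH₃)–S(CH₃)₂⁺ > PhCH(CH₃)–OC(O)C₆H₄NO₂ > PhCH(CH₃)–SH

Same R in every case — rank the leaving groups.
Leaving-group ability tracks the stability of the departed species; conjugate-acid pKₐ is the usual yardstick (lower pKₐ → better LG).
PhCH(CH₃)–OTf loses OTf⁻: pKₐ(CF₃SO₃H (triflic acid)) ≈ -14
PhCH(CH₃)–Br loses Br⁻: pKₐ(HBr) ≈ -9
PhCH(CH₃)–S(CH₃)₂⁺ loses SR'₂: pKₐ(R'₂SH⁺) ≈ -7
PhCH(CH₃)–OC(O)C₆H₄NO₂ loses p-O₂N–C₆H₄–COO⁻: pKₐ(p-nitrobenzoic acid) ≈ 3.4
PhCH(CH₃)–SH loses HS⁻: pKₐ(H₂S) ≈ 7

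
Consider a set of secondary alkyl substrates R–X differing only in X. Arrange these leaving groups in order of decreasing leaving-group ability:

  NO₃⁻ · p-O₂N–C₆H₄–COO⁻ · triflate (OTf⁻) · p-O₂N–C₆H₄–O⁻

triflate (OTf⁻) > NO₃⁻ > p-O₂N–C₆H₄–COO⁻ > p-O₂N–C₆H₄–O⁻

triflate (OTf⁻): pKₐ(CF₃SO₃H (triflic acid)) ≈ -14
NO₃⁻: pKₐ(HNO₃) ≈ -1.3 — resonance-delocalised over three oxygens
p-O₂N–C₆H₄–COO⁻: pKₐ(p-nitrobenzoic acid) ≈ 3.4 — electron-withdrawing nitro group stabilises the carboxylate
p-O₂N–C₆H₄–O⁻: pKₐ(p-nitrophenol) ≈ 7.2 — nitro group delocalises the charge; the classic chromogenic LG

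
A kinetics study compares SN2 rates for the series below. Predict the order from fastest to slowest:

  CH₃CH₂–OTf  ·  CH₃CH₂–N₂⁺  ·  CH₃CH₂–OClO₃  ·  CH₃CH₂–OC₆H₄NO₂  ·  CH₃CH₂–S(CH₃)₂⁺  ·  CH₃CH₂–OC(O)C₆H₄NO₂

CH₃CH₂–N₂⁺ > CH₃CH₂–OTf > CH₃CH₂–OClO₃ > CH₃CH₂–S(CH₃)₂⁺ > CH₃CH₂–OC(O)C₆H₄NO₂ > CH₃CH₂–OC₆H₄NO₂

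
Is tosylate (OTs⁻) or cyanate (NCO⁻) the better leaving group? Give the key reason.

tosylate (OTs⁻) is the better leaving group.
pKₐ(p-CH₃C₆H₄SO₃H (TsOH)) ≈ -2.8 versus pKₐ(HOCN) ≈ 3.5: tosylate (OTs⁻) is the much weaker base.
Resonance-delocalised arenesulfonate.

tosylate (OTs⁻)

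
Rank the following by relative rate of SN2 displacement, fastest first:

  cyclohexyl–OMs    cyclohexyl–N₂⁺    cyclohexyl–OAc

With the same alkyl group throughout, only the leaving group differentiates the rates.
A good leaving group is a weak base: the lower the pKₐ of its conjugate acid, the more readily it departs.
cyclohexyl–N₂⁺ loses N₂: no meaningful conjugate acid; N₂ departs as an exceptionally stable neutral molecule
cyclohexyl–OMs loses OMs⁻: pKₐ(CH₃SO₃H (MsOH)) ≈ -1.9
cyclohexyl–OAc loses AcO⁻: pKₐ(CH₃COOH) ≈ 4.8

cyclohexyl–N₂⁺ > cyclohexyl–OMs > cyclohexyl–OAc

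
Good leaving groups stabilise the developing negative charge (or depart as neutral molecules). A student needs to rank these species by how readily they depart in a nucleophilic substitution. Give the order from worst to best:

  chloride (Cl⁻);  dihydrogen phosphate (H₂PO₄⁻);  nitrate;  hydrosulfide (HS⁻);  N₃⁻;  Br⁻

hydrosulfide (HS⁻) < N₃⁻ < dihydrogen phosphate (H₂PO₄⁻) < nitrate < chloride (Cl⁻) < Br⁻

Leaving-group ability tracks the stability of the departed species; conjugate-acid pKₐ is the usual yardstick (lower pKₐ → better LG).
Br⁻: pKₐ(HBr) ≈ -9 — weak base; good leaving group
chloride (Cl⁻): pKₐ(HCl) ≈ -7 — moderately weak base
nitrate: pKₐ(HNO₃) ≈ -1.3
dihydrogen phosphate (H₂PO₄⁻): pKₐ(H₃PO₄) ≈ 2.1
N₃⁻: pKₐ(HN₃) ≈ 4.7 — linear, resonance-stabilised
hydrosulfide (HS⁻): pKₐ(H₂S) ≈ 7 — larger and more polarisable than the oxygen analogue
Listed from poorest to best leaving group as asked.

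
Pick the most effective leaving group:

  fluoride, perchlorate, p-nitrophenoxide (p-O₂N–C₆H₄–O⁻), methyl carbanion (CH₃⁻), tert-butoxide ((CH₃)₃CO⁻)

perchlorate

perchlorate: pKₐ(HClO₄) ≈ -10
fluoride: pKₐ(HF) ≈ 3.2
p-nitrophenoxide (p-O₂N–C₆H₄–O⁻): pKₐ(p-nitrophenol) ≈ 7.2
tert-butoxide ((CH₃)₃CO⁻): pKₐ(t-BuOH) ≈ 18
methyl carbanion (CH₃⁻): pKₐ(CH₄) ≈ 48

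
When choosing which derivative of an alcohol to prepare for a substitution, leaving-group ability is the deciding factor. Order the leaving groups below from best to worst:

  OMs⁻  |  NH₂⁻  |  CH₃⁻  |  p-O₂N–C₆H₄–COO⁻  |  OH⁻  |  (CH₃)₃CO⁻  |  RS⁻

A good leaving group is a weak base: the lower the pKₐ of its conjugate acid, the more readily it departs.
OMs⁻: pKₐ(CH₃SO₃H (MsOH)) ≈ -1.9 — resonance-delocalised alkanesulfonate
p-O₂N–C₆H₄–COO⁻: pKₐ(p-nitrobenzoic acid) ≈ 3.4 — electron-withdrawing nitro group stabilises the carboxylate
RS⁻: pKₐ(RSH (a thiol)) ≈ 10.5 — moderately basic; rarely leaves without activation
OH⁻: pKₐ(H₂O) ≈ 15.7 — strong base; essentially never leaves without prior activation
(CH₃)₃CO⁻: pKₐ(t-BuOH) ≈ 18
NH₂⁻: pKₐ(NH₃) ≈ 38
CH₃⁻: pKₐ(CH₄) ≈ 48 — unstabilised carbanion; the worst conceivable leaving group

OMs⁻ > p-O₂N–C₆H₄–COO⁻ > RS⁻ > OH⁻ > (CH₃)₃CO⁻ > NH₂⁻ > CH₃⁻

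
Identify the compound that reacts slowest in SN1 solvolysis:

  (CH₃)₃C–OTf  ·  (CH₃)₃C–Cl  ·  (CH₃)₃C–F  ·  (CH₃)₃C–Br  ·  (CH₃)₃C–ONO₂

Same R in every case — rank the leaving groups.
A good leaving group is a weak base: the lower the pKₐ of its conjugate acid, the more readily it departs.
(CH₃)₃C–OTf loses OTf⁻: pKₐ(CF₃SO₃H (triflic acid)) ≈ -14
(CH₃)₃C–Br loses Br⁻: pKₐ(HBr) ≈ -9
(CH₃)₃C–Cl loses Cl⁻: pKₐ(HCl) ≈ -7
(CH₃)₃C–ONO₂ loses NO₃⁻: pKₐ(HNO₃) ≈ -1.3
(CH₃)₃C–F loses F⁻: pKₐ(HF) ≈ 3.2

(CH₃)₃C–F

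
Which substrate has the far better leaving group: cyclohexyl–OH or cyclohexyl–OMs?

cyclohexyl–OMs

From cyclohexyl–OH the departing group would be OH⁻ (pKₐ(H₂O) ≈ 15.7). Strong base; essentially never leaves without prior activation.
From cyclohexyl–OMs the leaving group is OMs⁻ (pKₐ(CH₃SO₃H (MsOH)) ≈ -1.9). Resonance-delocalised alkanesulfonate.
(In practice cyclohexyl–OMs is made from cyclohexyl–OH by treatment with MsCl / Et₃N, converting the hydroxyl into a mesylate.)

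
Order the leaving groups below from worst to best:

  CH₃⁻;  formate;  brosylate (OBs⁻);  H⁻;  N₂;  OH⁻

A good leaving group is a weak base: the lower the pKₐ of its conjugate acid, the more readily it departs.
N₂: no meaningful conjugate acid; N₂ departs as an exceptionally stable neutral molecule
brosylate (OBs⁻): pKₐ(p-BrC₆H₄SO₃H) ≈ -2.8 — arenesulfonate with a p-bromo substituent
formate: pKₐ(HCOOH) ≈ 3.8 — resonance-stabilised carboxylate
OH⁻: pKₐ(H₂O) ≈ 15.7 — strong base; essentially never leaves without prior activation
H⁻: pKₐ(H₂) ≈ 36 — extremely strong base; leaves only in special hydride-transfer contexts
CH₃⁻: pKₐ(CH₄) ≈ 48
Reversing gives the worst-to-best order requested.

CH₃⁻ < H⁻ < OH⁻ < formate < brosylate (OBs⁻) < N₂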